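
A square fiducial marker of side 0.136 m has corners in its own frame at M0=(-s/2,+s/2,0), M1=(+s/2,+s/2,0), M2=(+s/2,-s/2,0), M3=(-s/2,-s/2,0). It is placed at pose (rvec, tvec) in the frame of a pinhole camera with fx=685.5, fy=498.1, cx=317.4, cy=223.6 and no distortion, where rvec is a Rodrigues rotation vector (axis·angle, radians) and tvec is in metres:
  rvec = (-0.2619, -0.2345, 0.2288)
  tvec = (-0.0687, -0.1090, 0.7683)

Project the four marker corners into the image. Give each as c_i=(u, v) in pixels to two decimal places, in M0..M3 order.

Intrinsics K: fx=685.5, fy=498.1, cx=317.4, cy=223.6
Marker side s = 0.136 m; corners in marker frame (Z=0):
  M0 = (-0.0680, +0.0680, 0)
  M1 = (+0.0680, +0.0680, 0)
  M2 = (+0.0680, -0.0680, 0)
  M3 = (-0.0680, -0.0680, 0)
rvec = (-0.2619, -0.2345, 0.2288), |rvec| = θ = 0.41944 rad = 24.032°
Rodrigues: sinθ=0.40725, 1−cosθ=0.08668; R = I + sinθ·[k]× + (1−cosθ)·[k]×²:
    [+0.94711 -0.19189 -0.25721]
    [+0.25241 +0.94041 +0.22785]
    [+0.19816 -0.28072 +0.93911]
t = (-0.0687, -0.1090, 0.7683) m
M0: Pc = R·M0+t = (-0.14615, -0.06222, +0.73574); u = 685.5·(-0.14615)/0.73574 + 317.4 = 181.2271, v = 498.1·(-0.06222)/0.73574 + 223.6 = 181.4792
M1: Pc = R·M1+t = (-0.01734, -0.02789, +0.76269); u = 685.5·(-0.01734)/0.76269 + 317.4 = 301.8105, v = 498.1·(-0.02789)/0.76269 + 223.6 = 205.3866
M2: Pc = R·M2+t = (+0.00875, -0.15578, +0.80086); u = 685.5·(+0.00875)/0.80086 + 317.4 = 324.8914, v = 498.1·(-0.15578)/0.80086 + 223.6 = 126.7096
M3: Pc = R·M3+t = (-0.12006, -0.19011, +0.77391); u = 685.5·(-0.12006)/0.77391 + 317.4 = 211.0603, v = 498.1·(-0.19011)/0.77391 + 223.6 = 101.2419

c0=(181.23, 181.48) c1=(301.81, 205.39) c2=(324.89, 126.71) c3=(211.06, 101.24)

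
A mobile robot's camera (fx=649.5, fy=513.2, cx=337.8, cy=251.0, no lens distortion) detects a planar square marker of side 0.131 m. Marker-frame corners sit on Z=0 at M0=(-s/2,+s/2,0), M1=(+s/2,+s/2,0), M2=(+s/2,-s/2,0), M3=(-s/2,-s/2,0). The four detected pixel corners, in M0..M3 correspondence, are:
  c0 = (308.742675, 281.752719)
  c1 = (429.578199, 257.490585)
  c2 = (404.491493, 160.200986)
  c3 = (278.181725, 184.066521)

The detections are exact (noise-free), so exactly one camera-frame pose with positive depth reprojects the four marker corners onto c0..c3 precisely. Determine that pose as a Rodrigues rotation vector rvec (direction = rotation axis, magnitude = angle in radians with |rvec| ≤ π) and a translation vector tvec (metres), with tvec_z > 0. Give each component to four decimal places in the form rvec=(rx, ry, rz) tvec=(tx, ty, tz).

Intrinsics K: fx=649.5, fy=513.2, cx=337.8, cy=251.0
Marker side s = 0.131 m; corners in marker frame (Z=0):
  M0 = (-0.0655, +0.0655, 0)
  M1 = (+0.0655, +0.0655, 0)
  M2 = (+0.0655, -0.0655, 0)
  M3 = (-0.0655, -0.0655, 0)
Detected image corners:
  c0 = (308.742675, 281.752719) px
  c1 = (429.578199, 257.490585) px
  c2 = (404.491493, 160.200986) px
  c3 = (278.181725, 184.066521) px
Planar DLT: solve 8×8 A·h = b for H (H[2,2]=1):
  H  [+981.41683 +323.70174 +355.97350]
  H  [-159.75983 +813.46918 +221.79387]
  H  [+0.10850 +0.31374 +1.00000]
B = K⁻¹H; ‖b₁‖=1.503467, ‖b₂‖=1.503467; λ = 2/(‖b₁‖+‖b₂‖) = 0.665129, sign → tz>0 ⇒ λ=+0.665129
r₁ = λ·B[:,0] = (+0.96750,-0.24235,+0.07216); r₂ = λ·B[:,1] = (+0.22296,+0.95223,+0.20868)
r₃ = r₁×r₂ = (-0.11929,-0.18580,+0.97532); SVD([r₁ r₂ r₃]) → R = UVᵀ:
  R  [+0.96750 +0.22296 -0.11929]
  R  [-0.24235 +0.95223 -0.18580]
  R  [+0.07216 +0.20868 +0.97532]
t = (+0.01861, -0.03785, +0.66513) m
tr R = 2.895050; θ = arccos((tr R − 1)/2) = 0.325393 rad = 18.644°
axis k = ((R−Rᵀ)₃₂, (R−Rᵀ)₁₃, (R−Rᵀ)₂₁) / (2 sinθ) = (+0.616990, -0.299447, -0.727774)
rvec = θ·k = (+0.200764, -0.097438, -0.236813)

rvec=(0.2008, -0.0974, -0.2368) tvec=(0.0186, -0.0379, 0.6651)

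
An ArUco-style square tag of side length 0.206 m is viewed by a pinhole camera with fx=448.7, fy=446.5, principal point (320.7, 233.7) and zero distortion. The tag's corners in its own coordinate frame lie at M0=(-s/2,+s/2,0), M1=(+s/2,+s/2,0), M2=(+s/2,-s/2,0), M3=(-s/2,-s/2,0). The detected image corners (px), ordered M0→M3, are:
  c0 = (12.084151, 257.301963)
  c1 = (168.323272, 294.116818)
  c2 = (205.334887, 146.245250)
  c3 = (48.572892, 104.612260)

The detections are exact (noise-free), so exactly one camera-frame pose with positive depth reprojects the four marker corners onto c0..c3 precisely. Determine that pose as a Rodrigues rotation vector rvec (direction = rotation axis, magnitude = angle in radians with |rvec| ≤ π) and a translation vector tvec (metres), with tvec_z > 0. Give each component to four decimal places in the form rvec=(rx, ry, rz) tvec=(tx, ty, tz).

Intrinsics K: fx=448.7, fy=446.5, cx=320.7, cy=233.7
Marker side s = 0.206 m; corners in marker frame (Z=0):
  M0 = (-0.1030, +0.1030, 0)
  M1 = (+0.1030, +0.1030, 0)
  M2 = (+0.1030, -0.1030, 0)
  M3 = (-0.1030, -0.1030, 0)
Detected image corners:
  c0 = (12.084151, 257.301963) px
  c1 = (168.323272, 294.116818) px
  c2 = (205.334887, 146.245250) px
  c3 = (48.572892, 104.612260) px
Planar DLT: solve 8×8 A·h = b for H (H[2,2]=1):
  H  [+775.19467 -173.01920 +109.63450]
  H  [+218.96044 +739.31779 +201.24204]
  H  [+0.14266 +0.04972 +1.00000]
B = K⁻¹H; ‖b₁‖=1.684050, ‖b₂‖=1.684050; λ = 2/(‖b₁‖+‖b₂‖) = 0.593807, sign → tz>0 ⇒ λ=+0.593807
r₁ = λ·B[:,0] = (+0.96534,+0.24686,+0.08471); r₂ = λ·B[:,1] = (-0.25007,+0.96778,+0.02952)
r₃ = r₁×r₂ = (-0.07469,-0.04968,+0.99597); SVD([r₁ r₂ r₃]) → R = UVᵀ:
  R  [+0.96534 -0.25007 -0.07469]
  R  [+0.24686 +0.96778 -0.04968]
  R  [+0.08471 +0.02952 +0.99597]
t = (-0.27932, -0.04317, +0.59381) m
tr R = 2.929086; θ = arccos((tr R − 1)/2) = 0.267090 rad = 15.303°
axis k = ((R−Rᵀ)₃₂, (R−Rᵀ)₁₃, (R−Rᵀ)₂₁) / (2 sinθ) = (+0.150056, -0.301990, +0.941427)
rvec = θ·k = (+0.040078, -0.080658, +0.251446)

rvec=(0.0401, -0.0807, 0.2514) tvec=(-0.2793, -0.0432, 0.5938)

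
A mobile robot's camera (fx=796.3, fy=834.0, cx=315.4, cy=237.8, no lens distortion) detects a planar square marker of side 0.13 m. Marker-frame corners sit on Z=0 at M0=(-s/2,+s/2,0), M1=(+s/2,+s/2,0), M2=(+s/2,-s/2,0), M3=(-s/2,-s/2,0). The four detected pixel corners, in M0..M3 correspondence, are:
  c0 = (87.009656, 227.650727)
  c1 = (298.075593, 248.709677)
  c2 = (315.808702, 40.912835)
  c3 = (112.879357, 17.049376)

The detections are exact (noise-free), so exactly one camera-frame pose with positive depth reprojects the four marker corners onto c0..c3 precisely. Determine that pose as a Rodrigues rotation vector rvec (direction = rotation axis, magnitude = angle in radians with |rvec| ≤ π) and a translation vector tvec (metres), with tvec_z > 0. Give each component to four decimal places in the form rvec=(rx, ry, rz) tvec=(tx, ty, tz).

Intrinsics K: fx=796.3, fy=834.0, cx=315.4, cy=237.8
Marker side s = 0.13 m; corners in marker frame (Z=0):
  M0 = (-0.0650, +0.0650, 0)
  M1 = (+0.0650, +0.0650, 0)
  M2 = (+0.0650, -0.0650, 0)
  M3 = (-0.0650, -0.0650, 0)
Detected image corners:
  c0 = (87.009656, 227.650727) px
  c1 = (298.075593, 248.709677) px
  c2 = (315.808702, 40.912835) px
  c3 = (112.879357, 17.049376) px
Planar DLT: solve 8×8 A·h = b for H (H[2,2]=1):
  H  [+1618.97903 -226.07212 +204.54951]
  H  [+190.88986 +1570.62573 +131.71875]
  H  [+0.13407 -0.28825 +1.00000]
B = K⁻¹H; ‖b₁‖=1.993695, ‖b₂‖=1.993695; λ = 2/(‖b₁‖+‖b₂‖) = 0.501581, sign → tz>0 ⇒ λ=+0.501581
r₁ = λ·B[:,0] = (+0.99314,+0.09563,+0.06725); r₂ = λ·B[:,1] = (-0.08514,+0.98582,-0.14458)
r₃ = r₁×r₂ = (-0.08012,+0.13786,+0.98721); SVD([r₁ r₂ r₃]) → R = UVᵀ:
  R  [+0.99314 -0.08514 -0.08012]
  R  [+0.09563 +0.98582 +0.13786]
  R  [+0.06725 -0.14458 +0.98721]
t = (-0.06982, -0.06380, +0.50158) m
tr R = 2.966172; θ = arccos((tr R − 1)/2) = 0.184183 rad = 10.553°
axis k = ((R−Rᵀ)₃₂, (R−Rᵀ)₁₃, (R−Rᵀ)₂₁) / (2 sinθ) = (-0.771092, -0.402328, +0.493507)
rvec = θ·k = (-0.142022, -0.074102, +0.090896)

rvec=(-0.1420, -0.0741, 0.0909) tvec=(-0.0698, -0.0638, 0.5016)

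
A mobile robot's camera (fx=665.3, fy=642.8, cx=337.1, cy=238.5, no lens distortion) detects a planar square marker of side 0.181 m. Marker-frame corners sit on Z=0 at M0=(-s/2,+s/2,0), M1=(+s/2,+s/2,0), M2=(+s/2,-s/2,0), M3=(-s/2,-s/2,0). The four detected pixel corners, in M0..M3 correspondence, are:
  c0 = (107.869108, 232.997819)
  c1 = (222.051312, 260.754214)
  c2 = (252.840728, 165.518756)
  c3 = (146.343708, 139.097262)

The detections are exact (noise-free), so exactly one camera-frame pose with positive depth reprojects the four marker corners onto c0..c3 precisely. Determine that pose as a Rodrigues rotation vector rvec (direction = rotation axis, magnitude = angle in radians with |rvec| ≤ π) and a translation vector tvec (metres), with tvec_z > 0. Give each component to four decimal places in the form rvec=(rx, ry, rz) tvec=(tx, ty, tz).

Intrinsics K: fx=665.3, fy=642.8, cx=337.1, cy=238.5
Marker side s = 0.181 m; corners in marker frame (Z=0):
  M0 = (-0.0905, +0.0905, 0)
  M1 = (+0.0905, +0.0905, 0)
  M2 = (+0.0905, -0.0905, 0)
  M3 = (-0.0905, -0.0905, 0)
Detected image corners:
  c0 = (107.869108, 232.997819) px
  c1 = (222.051312, 260.754214) px
  c2 = (252.840728, 165.518756) px
  c3 = (146.343708, 139.097262) px
Planar DLT: solve 8×8 A·h = b for H (H[2,2]=1):
  H  [+614.28150 -259.72926 +183.01239]
  H  [+155.44145 +447.53352 +198.02133]
  H  [+0.02958 -0.37552 +1.00000]
B = K⁻¹H; ‖b₁‖=0.937668, ‖b₂‖=0.937668; λ = 2/(‖b₁‖+‖b₂‖) = 1.066475, sign → tz>0 ⇒ λ=+1.066475
r₁ = λ·B[:,0] = (+0.96871,+0.24619,+0.03155); r₂ = λ·B[:,1] = (-0.21342,+0.89110,-0.40049)
r₃ = r₁×r₂ = (-0.12671,+0.38122,+0.91576); SVD([r₁ r₂ r₃]) → R = UVᵀ:
  R  [+0.96871 -0.21342 -0.12671]
  R  [+0.24619 +0.89110 +0.38122]
  R  [+0.03155 -0.40049 +0.91576]
t = (-0.24700, -0.06716, +1.06648) m
tr R = 2.775568; θ = arccos((tr R − 1)/2) = 0.478288 rad = 27.404°
axis k = ((R−Rᵀ)₃₂, (R−Rᵀ)₁₃, (R−Rᵀ)₂₁) / (2 sinθ) = (-0.849203, -0.171919, +0.499297)
rvec = θ·k = (-0.406164, -0.082227, +0.238808)

rvec=(-0.4062, -0.0822, 0.2388) tvec=(-0.2470, -0.0672, 1.0665)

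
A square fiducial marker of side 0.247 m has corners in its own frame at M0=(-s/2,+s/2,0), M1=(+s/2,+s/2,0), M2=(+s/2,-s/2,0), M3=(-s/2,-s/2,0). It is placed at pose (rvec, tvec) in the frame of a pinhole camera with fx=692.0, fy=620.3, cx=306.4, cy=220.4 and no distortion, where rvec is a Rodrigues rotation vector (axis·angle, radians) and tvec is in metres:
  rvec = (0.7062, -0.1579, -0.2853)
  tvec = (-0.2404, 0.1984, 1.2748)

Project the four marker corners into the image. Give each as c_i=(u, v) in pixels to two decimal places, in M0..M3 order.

c0=(136.05, 370.23) c1=(256.66, 334.05) c2=(220.78, 256.93) c3=(83.31, 297.32)

Intrinsics K: fx=692.0, fy=620.3, cx=306.4, cy=220.4
Marker side s = 0.247 m; corners in marker frame (Z=0):
  M0 = (-0.1235, +0.1235, 0)
  M1 = (+0.1235, +0.1235, 0)
  M2 = (+0.1235, -0.1235, 0)
  M3 = (-0.1235, -0.1235, 0)
rvec = (0.7062, -0.1579, -0.2853), |rvec| = θ = 0.77785 rad = 44.567°
Rodrigues: sinθ=0.70175, 1−cosθ=0.28757; R = I + sinθ·[k]× + (1−cosθ)·[k]×²:
    [+0.94946 +0.20439 -0.23821]
    [-0.31039 +0.72428 -0.61570]
    [+0.04669 +0.65852 +0.75111]
t = (-0.2404, 0.1984, 1.2748) m
M0: Pc = R·M0+t = (-0.33242, +0.32618, +1.35036); u = 692.0·(-0.33242)/1.35036 + 306.4 = 136.0512, v = 620.3·(+0.32618)/1.35036 + 220.4 = 370.2340
M1: Pc = R·M1+t = (-0.09790, +0.24952, +1.36189); u = 692.0·(-0.09790)/1.36189 + 306.4 = 256.6558, v = 620.3·(+0.24952)/1.36189 + 220.4 = 334.0464
M2: Pc = R·M2+t = (-0.14838, +0.07062, +1.19924); u = 692.0·(-0.14838)/1.19924 + 306.4 = 220.7780, v = 620.3·(+0.07062)/1.19924 + 220.4 = 256.9274
M3: Pc = R·M3+t = (-0.38290, +0.14728, +1.18771); u = 692.0·(-0.38290)/1.18771 + 306.4 = 83.3085, v = 620.3·(+0.14728)/1.18771 + 220.4 = 297.3220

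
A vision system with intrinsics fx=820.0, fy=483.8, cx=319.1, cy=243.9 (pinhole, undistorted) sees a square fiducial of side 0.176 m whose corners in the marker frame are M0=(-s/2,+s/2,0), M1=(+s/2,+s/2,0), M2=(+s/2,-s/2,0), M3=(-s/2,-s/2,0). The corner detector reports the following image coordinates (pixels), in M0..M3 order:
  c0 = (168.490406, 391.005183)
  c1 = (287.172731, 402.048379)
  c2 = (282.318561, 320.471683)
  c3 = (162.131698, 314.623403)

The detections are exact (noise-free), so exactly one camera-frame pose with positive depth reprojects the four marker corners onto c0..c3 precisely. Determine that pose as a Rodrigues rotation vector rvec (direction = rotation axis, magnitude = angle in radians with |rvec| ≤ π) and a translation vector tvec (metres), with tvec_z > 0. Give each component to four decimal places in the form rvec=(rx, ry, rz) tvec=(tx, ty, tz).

rvec=(0.0991, 0.4145, -0.0103) tvec=(-0.1230, 0.2460, 1.0503)

Intrinsics K: fx=820.0, fy=483.8, cx=319.1, cy=243.9
Marker side s = 0.176 m; corners in marker frame (Z=0):
  M0 = (-0.0880, +0.0880, 0)
  M1 = (+0.0880, +0.0880, 0)
  M2 = (+0.0880, -0.0880, 0)
  M3 = (-0.0880, -0.0880, 0)
Detected image corners:
  c0 = (168.490406, 391.005183) px
  c1 = (287.172731, 402.048379) px
  c2 = (282.318561, 320.471683) px
  c3 = (162.131698, 314.623403) px
Planar DLT: solve 8×8 A·h = b for H (H[2,2]=1):
  H  [+592.31776 +52.15421 +223.03614]
  H  [-88.75019 +480.22685 +357.20598]
  H  [-0.38330 +0.08957 +1.00000]
B = K⁻¹H; ‖b₁‖=0.952119, ‖b₂‖=0.952119; λ = 2/(‖b₁‖+‖b₂‖) = 1.050289, sign → tz>0 ⇒ λ=+1.050289
r₁ = λ·B[:,0] = (+0.91533,+0.01028,-0.40258); r₂ = λ·B[:,1] = (+0.03019,+0.99511,+0.09407)
r₃ = r₁×r₂ = (+0.40158,-0.09826,+0.91054); SVD([r₁ r₂ r₃]) → R = UVᵀ:
  R  [+0.91533 +0.03019 +0.40158]
  R  [+0.01028 +0.99511 -0.09826]
  R  [-0.40258 +0.09407 +0.91054]
t = (-0.12304, +0.24598, +1.05029) m
tr R = 2.820973; θ = arccos((tr R − 1)/2) = 0.426338 rad = 24.427°
axis k = ((R−Rᵀ)₃₂, (R−Rᵀ)₁₃, (R−Rᵀ)₂₁) / (2 sinθ) = (+0.232546, +0.972287, -0.024071)
rvec = θ·k = (+0.099143, +0.414523, -0.010262)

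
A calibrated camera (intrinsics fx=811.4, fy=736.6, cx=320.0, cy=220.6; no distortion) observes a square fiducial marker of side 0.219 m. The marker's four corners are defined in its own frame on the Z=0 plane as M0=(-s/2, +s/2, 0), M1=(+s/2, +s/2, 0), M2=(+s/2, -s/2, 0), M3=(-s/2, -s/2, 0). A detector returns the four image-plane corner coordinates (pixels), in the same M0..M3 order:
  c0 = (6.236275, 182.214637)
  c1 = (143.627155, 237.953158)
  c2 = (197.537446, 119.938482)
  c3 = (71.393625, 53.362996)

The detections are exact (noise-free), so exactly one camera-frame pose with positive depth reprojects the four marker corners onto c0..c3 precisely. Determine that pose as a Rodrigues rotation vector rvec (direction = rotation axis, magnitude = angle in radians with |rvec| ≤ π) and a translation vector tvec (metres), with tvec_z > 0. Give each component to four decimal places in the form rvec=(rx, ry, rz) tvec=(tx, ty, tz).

rvec=(-0.0838, -0.6503, 0.4041) tvec=(-0.3067, -0.1148, 1.1780)

Intrinsics K: fx=811.4, fy=736.6, cx=320.0, cy=220.6
Marker side s = 0.219 m; corners in marker frame (Z=0):
  M0 = (-0.1095, +0.1095, 0)
  M1 = (+0.1095, +0.1095, 0)
  M2 = (+0.1095, -0.1095, 0)
  M3 = (-0.1095, -0.1095, 0)
Detected image corners:
  c0 = (6.236275, 182.214637) px
  c1 = (143.627155, 237.953158) px
  c2 = (197.537446, 119.938482) px
  c3 = (71.393625, 53.362996) px
Planar DLT: solve 8×8 A·h = b for H (H[2,2]=1):
  H  [+652.01406 -288.32644 +108.75572]
  H  [+351.72830 +537.01569 +148.84047]
  H  [+0.48535 -0.17046 +1.00000]
B = K⁻¹H; ‖b₁‖=0.848894, ‖b₂‖=0.848894; λ = 2/(‖b₁‖+‖b₂‖) = 1.178003, sign → tz>0 ⇒ λ=+1.178003
r₁ = λ·B[:,0] = (+0.72112,+0.39127,+0.57175); r₂ = λ·B[:,1] = (-0.33940,+0.91896,-0.20081)
r₃ = r₁×r₂ = (-0.60398,-0.04925,+0.79547); SVD([r₁ r₂ r₃]) → R = UVᵀ:
  R  [+0.72112 -0.33940 -0.60398]
  R  [+0.39127 +0.91896 -0.04925]
  R  [+0.57175 -0.20081 +0.79547]
t = (-0.30669, -0.11476, +1.17800) m
tr R = 2.435550; θ = arccos((tr R − 1)/2) = 0.770195 rad = 44.129°
axis k = ((R−Rᵀ)₃₂, (R−Rᵀ)₁₃, (R−Rᵀ)₂₁) / (2 sinθ) = (-0.108834, -0.844301, +0.524701)
rvec = θ·k = (-0.083823, -0.650276, +0.404122)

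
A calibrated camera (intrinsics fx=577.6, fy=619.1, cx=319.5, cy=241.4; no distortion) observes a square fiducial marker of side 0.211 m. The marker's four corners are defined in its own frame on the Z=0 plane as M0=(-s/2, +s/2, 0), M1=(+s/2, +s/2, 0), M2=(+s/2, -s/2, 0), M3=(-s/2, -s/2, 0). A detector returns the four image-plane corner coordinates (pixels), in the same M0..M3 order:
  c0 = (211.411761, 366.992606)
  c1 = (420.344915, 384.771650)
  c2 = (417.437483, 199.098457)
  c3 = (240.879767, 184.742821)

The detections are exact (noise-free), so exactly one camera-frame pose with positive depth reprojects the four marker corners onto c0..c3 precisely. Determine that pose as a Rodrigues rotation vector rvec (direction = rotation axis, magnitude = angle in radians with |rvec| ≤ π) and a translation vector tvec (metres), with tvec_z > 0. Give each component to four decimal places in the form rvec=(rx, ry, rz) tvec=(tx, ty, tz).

Intrinsics K: fx=577.6, fy=619.1, cx=319.5, cy=241.4
Marker side s = 0.211 m; corners in marker frame (Z=0):
  M0 = (-0.1055, +0.1055, 0)
  M1 = (+0.1055, +0.1055, 0)
  M2 = (+0.1055, -0.1055, 0)
  M3 = (-0.1055, -0.1055, 0)
Detected image corners:
  c0 = (211.411761, 366.992606) px
  c1 = (420.344915, 384.771650) px
  c2 = (417.437483, 199.098457) px
  c3 = (240.879767, 184.742821) px
Planar DLT: solve 8×8 A·h = b for H (H[2,2]=1):
  H  [+901.04742 -320.24828 +322.88839]
  H  [+70.19822 +645.47231 +276.14825]
  H  [-0.01856 -0.79734 +1.00000]
B = K⁻¹H; ‖b₁‖=1.574985, ‖b₂‖=1.574985; λ = 2/(‖b₁‖+‖b₂‖) = 0.634927, sign → tz>0 ⇒ λ=+0.634927
r₁ = λ·B[:,0] = (+0.99699,+0.07659,-0.01178); r₂ = λ·B[:,1] = (-0.07200,+0.85937,-0.50626)
r₃ = r₁×r₂ = (-0.02865,+0.50558,+0.86230); SVD([r₁ r₂ r₃]) → R = UVᵀ:
  R  [+0.99699 -0.07200 -0.02865]
  R  [+0.07659 +0.85937 +0.50558]
  R  [-0.01178 -0.50626 +0.86230]
t = (+0.00372, +0.03564, +0.63493) m
tr R = 2.718669; θ = arccos((tr R − 1)/2) = 0.536829 rad = 30.758°
axis k = ((R−Rᵀ)₃₂, (R−Rᵀ)₁₃, (R−Rᵀ)₂₁) / (2 sinθ) = (-0.989255, -0.016490, +0.145268)
rvec = θ·k = (-0.531061, -0.008852, +0.077984)

rvec=(-0.5311, -0.0089, 0.0780) tvec=(0.0037, 0.0356, 0.6349)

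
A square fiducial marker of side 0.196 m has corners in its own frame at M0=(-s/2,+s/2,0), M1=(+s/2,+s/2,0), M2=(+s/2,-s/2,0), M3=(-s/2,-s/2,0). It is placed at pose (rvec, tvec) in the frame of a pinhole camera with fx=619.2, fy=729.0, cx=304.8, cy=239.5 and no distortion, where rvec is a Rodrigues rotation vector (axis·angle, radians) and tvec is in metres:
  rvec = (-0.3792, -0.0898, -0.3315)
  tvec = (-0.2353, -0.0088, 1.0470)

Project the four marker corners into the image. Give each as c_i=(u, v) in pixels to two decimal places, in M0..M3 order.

c0=(121.89, 317.26) c1=(238.36, 273.27) c2=(205.51, 156.93) c3=(95.61, 194.95)

Intrinsics K: fx=619.2, fy=729.0, cx=304.8, cy=239.5
Marker side s = 0.196 m; corners in marker frame (Z=0):
  M0 = (-0.0980, +0.0980, 0)
  M1 = (+0.0980, +0.0980, 0)
  M2 = (+0.0980, -0.0980, 0)
  M3 = (-0.0980, -0.0980, 0)
rvec = (-0.3792, -0.0898, -0.3315), |rvec| = θ = 0.51161 rad = 29.313°
Rodrigues: sinθ=0.48959, 1−cosθ=0.12804; R = I + sinθ·[k]× + (1−cosθ)·[k]×²:
    [+0.94230 +0.33388 -0.02444]
    [-0.30057 +0.87590 +0.37744]
    [+0.14743 -0.34831 +0.92571]
t = (-0.2353, -0.0088, 1.0470) m
M0: Pc = R·M0+t = (-0.29492, +0.10649, +0.99842); u = 619.2·(-0.29492)/0.99842 + 304.8 = 121.8934, v = 729.0·(+0.10649)/0.99842 + 239.5 = 317.2571
M1: Pc = R·M1+t = (-0.11023, +0.04758, +1.02731); u = 619.2·(-0.11023)/1.02731 + 304.8 = 238.3577, v = 729.0·(+0.04758)/1.02731 + 239.5 = 273.2654
M2: Pc = R·M2+t = (-0.17568, -0.12409, +1.09558); u = 619.2·(-0.17568)/1.09558 + 304.8 = 205.5119, v = 729.0·(-0.12409)/1.09558 + 239.5 = 156.9279
M3: Pc = R·M3+t = (-0.36037, -0.06518, +1.06669); u = 619.2·(-0.36037)/1.06669 + 304.8 = 95.6116, v = 729.0·(-0.06518)/1.06669 + 239.5 = 194.9527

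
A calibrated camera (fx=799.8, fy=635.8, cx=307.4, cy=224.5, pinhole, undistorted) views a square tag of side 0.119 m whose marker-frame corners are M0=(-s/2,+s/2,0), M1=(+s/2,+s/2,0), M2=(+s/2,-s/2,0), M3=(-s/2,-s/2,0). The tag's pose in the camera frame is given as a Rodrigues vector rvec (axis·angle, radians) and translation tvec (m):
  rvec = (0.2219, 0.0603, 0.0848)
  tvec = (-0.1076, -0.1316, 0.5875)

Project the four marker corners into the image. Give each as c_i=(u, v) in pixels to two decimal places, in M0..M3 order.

Intrinsics K: fx=799.8, fy=635.8, cx=307.4, cy=224.5
Marker side s = 0.119 m; corners in marker frame (Z=0):
  M0 = (-0.0595, +0.0595, 0)
  M1 = (+0.0595, +0.0595, 0)
  M2 = (+0.0595, -0.0595, 0)
  M3 = (-0.0595, -0.0595, 0)
rvec = (0.2219, 0.0603, 0.0848), |rvec| = θ = 0.24509 rad = 14.042°
Rodrigues: sinθ=0.24264, 1−cosθ=0.02988; R = I + sinθ·[k]× + (1−cosθ)·[k]×²:
    [+0.99461 -0.07730 +0.06906]
    [+0.09061 +0.97193 -0.21714]
    [-0.05034 +0.22223 +0.97369]
t = (-0.1076, -0.1316, 0.5875) m
M0: Pc = R·M0+t = (-0.17138, -0.07916, +0.60372); u = 799.8·(-0.17138)/0.60372 + 307.4 = 80.3590, v = 635.8·(-0.07916)/0.60372 + 224.5 = 141.1315
M1: Pc = R·M1+t = (-0.05302, -0.06838, +0.59773); u = 799.8·(-0.05302)/0.59773 + 307.4 = 236.4561, v = 635.8·(-0.06838)/0.59773 + 224.5 = 151.7655
M2: Pc = R·M2+t = (-0.04382, -0.18404, +0.57128); u = 799.8·(-0.04382)/0.57128 + 307.4 = 246.0498, v = 635.8·(-0.18404)/0.57128 + 224.5 = 19.6774
M3: Pc = R·M3+t = (-0.16218, -0.19482, +0.57727); u = 799.8·(-0.16218)/0.57727 + 307.4 = 82.7022, v = 635.8·(-0.19482)/0.57727 + 224.5 = 9.9269

c0=(80.36, 141.13) c1=(236.46, 151.77) c2=(246.05, 19.68) c3=(82.70, 9.93)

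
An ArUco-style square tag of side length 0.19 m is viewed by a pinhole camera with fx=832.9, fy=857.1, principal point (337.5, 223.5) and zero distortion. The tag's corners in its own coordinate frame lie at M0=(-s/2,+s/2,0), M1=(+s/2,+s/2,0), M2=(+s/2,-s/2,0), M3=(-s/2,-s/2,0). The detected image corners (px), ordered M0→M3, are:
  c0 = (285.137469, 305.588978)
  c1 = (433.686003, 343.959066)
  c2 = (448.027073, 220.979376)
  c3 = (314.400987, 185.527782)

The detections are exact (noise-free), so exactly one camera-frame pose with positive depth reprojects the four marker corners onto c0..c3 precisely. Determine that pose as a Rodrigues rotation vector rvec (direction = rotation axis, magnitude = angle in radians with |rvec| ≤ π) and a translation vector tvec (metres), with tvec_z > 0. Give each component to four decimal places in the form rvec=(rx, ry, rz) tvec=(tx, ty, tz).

Intrinsics K: fx=832.9, fy=857.1, cx=337.5, cy=223.5
Marker side s = 0.19 m; corners in marker frame (Z=0):
  M0 = (-0.0950, +0.0950, 0)
  M1 = (+0.0950, +0.0950, 0)
  M2 = (+0.0950, -0.0950, 0)
  M3 = (-0.0950, -0.0950, 0)
Detected image corners:
  c0 = (285.137469, 305.588978) px
  c1 = (433.686003, 343.959066) px
  c2 = (448.027073, 220.979376) px
  c3 = (314.400987, 185.527782) px
Planar DLT: solve 8×8 A·h = b for H (H[2,2]=1):
  H  [+755.60853 -318.40629 +371.15607]
  H  [+204.62937 +494.30549 +260.90841]
  H  [+0.04077 -0.55037 +1.00000]
B = K⁻¹H; ‖b₁‖=0.920333, ‖b₂‖=0.920333; λ = 2/(‖b₁‖+‖b₂‖) = 1.086563, sign → tz>0 ⇒ λ=+1.086563
r₁ = λ·B[:,0] = (+0.96778,+0.24786,+0.04430); r₂ = λ·B[:,1] = (-0.17306,+0.78258,-0.59801)
r₃ = r₁×r₂ = (-0.18289,+0.57108,+0.80026); SVD([r₁ r₂ r₃]) → R = UVᵀ:
  R  [+0.96778 -0.17306 -0.18289]
  R  [+0.24786 +0.78258 +0.57108]
  R  [+0.04430 -0.59801 +0.80026]
t = (+0.04391, +0.04742, +1.08656) m
tr R = 2.550624; θ = arccos((tr R − 1)/2) = 0.683587 rad = 39.167°
axis k = ((R−Rᵀ)₃₂, (R−Rᵀ)₁₃, (R−Rᵀ)₂₁) / (2 sinθ) = (-0.925533, -0.179857, +0.333228)
rvec = θ·k = (-0.632682, -0.122948, +0.227790)

rvec=(-0.6327, -0.1229, 0.2278) tvec=(0.0439, 0.0474, 1.0866)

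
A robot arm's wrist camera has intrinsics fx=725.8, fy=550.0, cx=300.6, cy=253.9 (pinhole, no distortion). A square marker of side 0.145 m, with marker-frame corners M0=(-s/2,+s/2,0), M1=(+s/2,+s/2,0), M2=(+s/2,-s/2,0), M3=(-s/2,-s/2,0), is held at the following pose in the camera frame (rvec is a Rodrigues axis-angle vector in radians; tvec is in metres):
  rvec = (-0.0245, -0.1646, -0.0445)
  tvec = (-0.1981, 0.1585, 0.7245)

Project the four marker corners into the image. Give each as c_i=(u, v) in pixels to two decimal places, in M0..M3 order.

Intrinsics K: fx=725.8, fy=550.0, cx=300.6, cy=253.9
Marker side s = 0.145 m; corners in marker frame (Z=0):
  M0 = (-0.0725, +0.0725, 0)
  M1 = (+0.0725, +0.0725, 0)
  M2 = (+0.0725, -0.0725, 0)
  M3 = (-0.0725, -0.0725, 0)
rvec = (-0.0245, -0.1646, -0.0445), |rvec| = θ = 0.17226 rad = 9.870°
Rodrigues: sinθ=0.17141, 1−cosθ=0.01480; R = I + sinθ·[k]× + (1−cosθ)·[k]×²:
    [+0.98550 +0.04629 -0.16324]
    [-0.04227 +0.99871 +0.02803]
    [+0.16433 -0.02073 +0.98619]
t = (-0.1981, 0.1585, 0.7245) m
M0: Pc = R·M0+t = (-0.26619, +0.23397, +0.71108); u = 725.8·(-0.26619)/0.71108 + 300.6 = 28.8983, v = 550.0·(+0.23397)/0.71108 + 253.9 = 434.8691
M1: Pc = R·M1+t = (-0.12330, +0.22784, +0.73491); u = 725.8·(-0.12330)/0.73491 + 300.6 = 178.8334, v = 550.0·(+0.22784)/0.73491 + 253.9 = 424.4147
M2: Pc = R·M2+t = (-0.13001, +0.08303, +0.73792); u = 725.8·(-0.13001)/0.73792 + 300.6 = 172.7273, v = 550.0·(+0.08303)/0.73792 + 253.9 = 315.7848
M3: Pc = R·M3+t = (-0.27290, +0.08916, +0.71409); u = 725.8·(-0.27290)/0.71409 + 300.6 = 23.2194, v = 550.0·(+0.08916)/0.71409 + 253.9 = 322.5705

c0=(28.90, 434.87) c1=(178.83, 424.41) c2=(172.73, 315.78) c3=(23.22, 322.57)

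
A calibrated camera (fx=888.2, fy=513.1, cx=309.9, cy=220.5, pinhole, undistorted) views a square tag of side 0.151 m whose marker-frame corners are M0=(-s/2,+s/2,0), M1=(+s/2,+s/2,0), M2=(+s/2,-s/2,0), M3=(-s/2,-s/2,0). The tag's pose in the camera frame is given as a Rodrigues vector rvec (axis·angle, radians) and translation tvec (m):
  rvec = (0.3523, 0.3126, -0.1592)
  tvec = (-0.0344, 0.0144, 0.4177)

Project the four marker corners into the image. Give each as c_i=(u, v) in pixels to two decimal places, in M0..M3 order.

c0=(138.88, 321.59) c1=(421.07, 315.22) c2=(360.28, 132.93) c3=(53.34, 161.54)

Intrinsics K: fx=888.2, fy=513.1, cx=309.9, cy=220.5
Marker side s = 0.151 m; corners in marker frame (Z=0):
  M0 = (-0.0755, +0.0755, 0)
  M1 = (+0.0755, +0.0755, 0)
  M2 = (+0.0755, -0.0755, 0)
  M3 = (-0.0755, -0.0755, 0)
rvec = (0.3523, 0.3126, -0.1592), |rvec| = θ = 0.49717 rad = 28.486°
Rodrigues: sinθ=0.47694, 1−cosθ=0.12106; R = I + sinθ·[k]× + (1−cosθ)·[k]×²:
    [+0.93973 +0.20666 +0.27241]
    [-0.09878 +0.92680 -0.36234]
    [-0.32735 +0.31359 +0.89135]
t = (-0.0344, 0.0144, 0.4177) m
M0: Pc = R·M0+t = (-0.08975, +0.09183, +0.46609); u = 888.2·(-0.08975)/0.46609 + 309.9 = 138.8762, v = 513.1·(+0.09183)/0.46609 + 220.5 = 321.5931
M1: Pc = R·M1+t = (+0.05215, +0.07692, +0.41666); u = 888.2·(+0.05215)/0.41666 + 309.9 = 421.0733, v = 513.1·(+0.07692)/0.41666 + 220.5 = 315.2176
M2: Pc = R·M2+t = (+0.02095, -0.06303, +0.36931); u = 888.2·(+0.02095)/0.36931 + 309.9 = 360.2765, v = 513.1·(-0.06303)/0.36931 + 220.5 = 132.9275
M3: Pc = R·M3+t = (-0.12095, -0.04812, +0.41874); u = 888.2·(-0.12095)/0.41874 + 309.9 = 53.3445, v = 513.1·(-0.04812)/0.41874 + 220.5 = 161.5424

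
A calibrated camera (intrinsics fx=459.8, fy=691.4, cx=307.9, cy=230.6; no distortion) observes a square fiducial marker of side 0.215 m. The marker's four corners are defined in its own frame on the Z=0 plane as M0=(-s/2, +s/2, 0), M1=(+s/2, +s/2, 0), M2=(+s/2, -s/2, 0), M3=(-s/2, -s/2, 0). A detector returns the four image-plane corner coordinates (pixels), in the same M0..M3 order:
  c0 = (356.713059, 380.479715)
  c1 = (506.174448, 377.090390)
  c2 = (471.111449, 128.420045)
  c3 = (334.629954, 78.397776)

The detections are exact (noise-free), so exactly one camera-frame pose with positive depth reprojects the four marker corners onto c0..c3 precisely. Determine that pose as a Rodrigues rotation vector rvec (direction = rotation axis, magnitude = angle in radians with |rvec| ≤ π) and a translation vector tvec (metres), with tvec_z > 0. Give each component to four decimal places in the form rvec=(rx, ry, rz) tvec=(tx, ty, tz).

rvec=(-0.3368, -0.5297, 0.0091) tvec=(0.1303, 0.0020, 0.5179)

Intrinsics K: fx=459.8, fy=691.4, cx=307.9, cy=230.6
Marker side s = 0.215 m; corners in marker frame (Z=0):
  M0 = (-0.1075, +0.1075, 0)
  M1 = (+0.1075, +0.1075, 0)
  M2 = (+0.1075, -0.1075, 0)
  M3 = (-0.1075, -0.1075, 0)
Detected image corners:
  c0 = (356.713059, 380.479715) px
  c1 = (506.174448, 377.090390) px
  c2 = (471.111449, 128.420045) px
  c3 = (334.629954, 78.397776) px
Planar DLT: solve 8×8 A·h = b for H (H[2,2]=1):
  H  [+1060.97538 -119.69354 +423.54735]
  H  [+346.64703 +1120.30514 +233.22040]
  H  [+0.95403 -0.61293 +1.00000]
B = K⁻¹H; ‖b₁‖=1.930804, ‖b₂‖=1.930804; λ = 2/(‖b₁‖+‖b₂‖) = 0.517919, sign → tz>0 ⇒ λ=+0.517919
r₁ = λ·B[:,0] = (+0.86421,+0.09487,+0.49411); r₂ = λ·B[:,1] = (+0.07775,+0.94508,-0.31745)
r₃ = r₁×r₂ = (-0.49709,+0.31276,+0.80937); SVD([r₁ r₂ r₃]) → R = UVᵀ:
  R  [+0.86421 +0.07775 -0.49709]
  R  [+0.09487 +0.94508 +0.31276]
  R  [+0.49411 -0.31745 +0.80937]
t = (+0.13027, +0.00196, +0.51792) m
tr R = 2.618662; θ = arccos((tr R − 1)/2) = 0.627784 rad = 35.969°
axis k = ((R−Rᵀ)₃₂, (R−Rᵀ)₁₃, (R−Rᵀ)₂₁) / (2 sinθ) = (-0.536479, -0.843788, +0.014572)
rvec = θ·k = (-0.336793, -0.529717, +0.009148)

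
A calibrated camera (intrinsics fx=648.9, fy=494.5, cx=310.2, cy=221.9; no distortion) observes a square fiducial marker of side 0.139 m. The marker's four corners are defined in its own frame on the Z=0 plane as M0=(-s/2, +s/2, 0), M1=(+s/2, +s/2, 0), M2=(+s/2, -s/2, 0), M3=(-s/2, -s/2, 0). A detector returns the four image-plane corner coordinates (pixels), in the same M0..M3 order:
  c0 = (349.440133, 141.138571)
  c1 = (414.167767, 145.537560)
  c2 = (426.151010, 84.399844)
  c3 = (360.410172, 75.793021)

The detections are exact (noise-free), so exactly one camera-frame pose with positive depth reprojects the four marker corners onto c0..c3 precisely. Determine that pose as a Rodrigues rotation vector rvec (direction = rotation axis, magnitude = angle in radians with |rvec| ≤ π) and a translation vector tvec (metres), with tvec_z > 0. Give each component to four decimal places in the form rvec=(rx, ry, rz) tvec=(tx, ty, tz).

Intrinsics K: fx=648.9, fy=494.5, cx=310.2, cy=221.9
Marker side s = 0.139 m; corners in marker frame (Z=0):
  M0 = (-0.0695, +0.0695, 0)
  M1 = (+0.0695, +0.0695, 0)
  M2 = (+0.0695, -0.0695, 0)
  M3 = (-0.0695, -0.0695, 0)
Detected image corners:
  c0 = (349.440133, 141.138571) px
  c1 = (414.167767, 145.537560) px
  c2 = (426.151010, 84.399844) px
  c3 = (360.410172, 75.793021) px
Planar DLT: solve 8×8 A·h = b for H (H[2,2]=1):
  H  [+647.09921 -8.09144 +388.50575]
  H  [+97.84627 +475.99535 +112.24393]
  H  [+0.45888 +0.19247 +1.00000]
B = K⁻¹H; ‖b₁‖=0.903164, ‖b₂‖=0.903164; λ = 2/(‖b₁‖+‖b₂‖) = 1.107218, sign → tz>0 ⇒ λ=+1.107218
r₁ = λ·B[:,0] = (+0.86126,-0.00891,+0.50808); r₂ = λ·B[:,1] = (-0.11568,+0.97016,+0.21311)
r₃ = r₁×r₂ = (-0.49482,-0.24232,+0.83453); SVD([r₁ r₂ r₃]) → R = UVᵀ:
  R  [+0.86126 -0.11568 -0.49482]
  R  [-0.00891 +0.97016 -0.24232]
  R  [+0.50808 +0.21311 +0.83453]
t = (+0.13361, -0.24553, +1.10722) m
tr R = 2.665944; θ = arccos((tr R − 1)/2) = 0.586339 rad = 33.595°
axis k = ((R−Rᵀ)₃₂, (R−Rᵀ)₁₃, (R−Rᵀ)₂₁) / (2 sinθ) = (+0.411541, -0.906270, +0.096481)
rvec = θ·k = (+0.241302, -0.531381, +0.056570)

rvec=(0.2413, -0.5314, 0.0566) tvec=(0.1336, -0.2455, 1.1072)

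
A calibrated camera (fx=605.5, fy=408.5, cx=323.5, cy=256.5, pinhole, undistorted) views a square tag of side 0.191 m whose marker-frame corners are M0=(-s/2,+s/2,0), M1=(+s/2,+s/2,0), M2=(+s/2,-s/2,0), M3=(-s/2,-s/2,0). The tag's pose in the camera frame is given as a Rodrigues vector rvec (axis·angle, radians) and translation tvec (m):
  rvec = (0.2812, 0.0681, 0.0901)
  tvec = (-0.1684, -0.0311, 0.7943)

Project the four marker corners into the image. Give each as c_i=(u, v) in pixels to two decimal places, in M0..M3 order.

Intrinsics K: fx=605.5, fy=408.5, cx=323.5, cy=256.5
Marker side s = 0.191 m; corners in marker frame (Z=0):
  M0 = (-0.0955, +0.0955, 0)
  M1 = (+0.0955, +0.0955, 0)
  M2 = (+0.0955, -0.0955, 0)
  M3 = (-0.0955, -0.0955, 0)
rvec = (0.2812, 0.0681, 0.0901), |rvec| = θ = 0.30303 rad = 17.363°
Rodrigues: sinθ=0.29842, 1−cosθ=0.04556; R = I + sinθ·[k]× + (1−cosθ)·[k]×²:
    [+0.99367 -0.07923 +0.07963]
    [+0.09823 +0.95674 -0.27387]
    [-0.05449 +0.27996 +0.95846]
t = (-0.1684, -0.0311, 0.7943) m
M0: Pc = R·M0+t = (-0.27086, +0.05089, +0.82624); u = 605.5·(-0.27086)/0.82624 + 323.5 = 125.0024, v = 408.5·(+0.05089)/0.82624 + 256.5 = 281.6592
M1: Pc = R·M1+t = (-0.08107, +0.06965, +0.81583); u = 605.5·(-0.08107)/0.81583 + 323.5 = 263.3306, v = 408.5·(+0.06965)/0.81583 + 256.5 = 291.3745
M2: Pc = R·M2+t = (-0.06594, -0.11309, +0.76236); u = 605.5·(-0.06594)/0.76236 + 323.5 = 271.1288, v = 408.5·(-0.11309)/0.76236 + 256.5 = 195.9036
M3: Pc = R·M3+t = (-0.25573, -0.13185, +0.77277); u = 605.5·(-0.25573)/0.77277 + 323.5 = 123.1238, v = 408.5·(-0.13185)/0.77277 + 256.5 = 186.8019

c0=(125.00, 281.66) c1=(263.33, 291.37) c2=(271.13, 195.90) c3=(123.12, 186.80)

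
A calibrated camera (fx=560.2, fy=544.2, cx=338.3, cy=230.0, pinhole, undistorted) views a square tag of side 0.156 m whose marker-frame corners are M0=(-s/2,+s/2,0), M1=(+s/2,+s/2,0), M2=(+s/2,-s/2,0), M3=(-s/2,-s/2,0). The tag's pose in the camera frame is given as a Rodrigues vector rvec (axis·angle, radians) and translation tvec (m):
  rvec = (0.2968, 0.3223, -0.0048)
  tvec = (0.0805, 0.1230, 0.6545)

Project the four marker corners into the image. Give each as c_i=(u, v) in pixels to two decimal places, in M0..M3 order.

c0=(346.71, 380.79) c1=(474.43, 397.59) c2=(477.01, 276.29) c3=(340.39, 267.36)

Intrinsics K: fx=560.2, fy=544.2, cx=338.3, cy=230.0
Marker side s = 0.156 m; corners in marker frame (Z=0):
  M0 = (-0.0780, +0.0780, 0)
  M1 = (+0.0780, +0.0780, 0)
  M2 = (+0.0780, -0.0780, 0)
  M3 = (-0.0780, -0.0780, 0)
rvec = (0.2968, 0.3223, -0.0048), |rvec| = θ = 0.43817 rad = 25.105°
Rodrigues: sinθ=0.42428, 1−cosθ=0.09447; R = I + sinθ·[k]× + (1−cosθ)·[k]×²:
    [+0.94888 +0.05172 +0.31138]
    [+0.04242 +0.95664 -0.28815]
    [-0.31279 +0.28663 +0.90554]
t = (0.0805, 0.1230, 0.6545) m
M0: Pc = R·M0+t = (+0.01052, +0.19431, +0.70125); u = 560.2·(+0.01052)/0.70125 + 338.3 = 346.7052, v = 544.2·(+0.19431)/0.70125 + 230.0 = 380.7914
M1: Pc = R·M1+t = (+0.15855, +0.20093, +0.65246); u = 560.2·(+0.15855)/0.65246 + 338.3 = 474.4273, v = 544.2·(+0.20093)/0.65246 + 230.0 = 397.5881
M2: Pc = R·M2+t = (+0.15048, +0.05169, +0.60775); u = 560.2·(+0.15048)/0.60775 + 338.3 = 477.0061, v = 544.2·(+0.05169)/0.60775 + 230.0 = 276.2859
M3: Pc = R·M3+t = (+0.00245, +0.04507, +0.65654); u = 560.2·(+0.00245)/0.65654 + 338.3 = 340.3937, v = 544.2·(+0.04507)/0.65654 + 230.0 = 267.3605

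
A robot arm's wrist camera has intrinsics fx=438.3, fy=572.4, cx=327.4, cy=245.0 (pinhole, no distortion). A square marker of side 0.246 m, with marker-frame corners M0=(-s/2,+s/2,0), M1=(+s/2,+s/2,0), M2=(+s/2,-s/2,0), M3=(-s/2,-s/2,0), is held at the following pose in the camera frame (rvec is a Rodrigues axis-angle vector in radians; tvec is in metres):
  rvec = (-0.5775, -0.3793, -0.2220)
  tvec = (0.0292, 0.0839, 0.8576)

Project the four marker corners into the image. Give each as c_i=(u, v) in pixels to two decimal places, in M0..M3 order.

c0=(301.26, 395.46) c1=(419.78, 361.32) c2=(374.03, 228.05) c3=(266.61, 242.04)

Intrinsics K: fx=438.3, fy=572.4, cx=327.4, cy=245.0
Marker side s = 0.246 m; corners in marker frame (Z=0):
  M0 = (-0.1230, +0.1230, 0)
  M1 = (+0.1230, +0.1230, 0)
  M2 = (+0.1230, -0.1230, 0)
  M3 = (-0.1230, -0.1230, 0)
rvec = (-0.5775, -0.3793, -0.2220), |rvec| = θ = 0.72571 rad = 41.580°
Rodrigues: sinθ=0.66367, 1−cosθ=0.25197; R = I + sinθ·[k]× + (1−cosθ)·[k]×²:
    [+0.90759 +0.30782 -0.28553]
    [-0.09822 +0.81686 +0.56841]
    [+0.40821 -0.48784 +0.77161]
t = (0.0292, 0.0839, 0.8576) m
M0: Pc = R·M0+t = (-0.04457, +0.19645, +0.74739); u = 438.3·(-0.04457)/0.74739 + 327.4 = 301.2613, v = 572.4·(+0.19645)/0.74739 + 245.0 = 395.4587
M1: Pc = R·M1+t = (+0.17870, +0.17229, +0.84781); u = 438.3·(+0.17870)/0.84781 + 327.4 = 419.7822, v = 572.4·(+0.17229)/0.84781 + 245.0 = 361.3241
M2: Pc = R·M2+t = (+0.10297, -0.02865, +0.96781); u = 438.3·(+0.10297)/0.96781 + 327.4 = 374.0333, v = 572.4·(-0.02865)/0.96781 + 245.0 = 228.0525
M3: Pc = R·M3+t = (-0.12030, -0.00449, +0.86739); u = 438.3·(-0.12030)/0.86739 + 327.4 = 266.6140, v = 572.4·(-0.00449)/0.86739 + 245.0 = 242.0354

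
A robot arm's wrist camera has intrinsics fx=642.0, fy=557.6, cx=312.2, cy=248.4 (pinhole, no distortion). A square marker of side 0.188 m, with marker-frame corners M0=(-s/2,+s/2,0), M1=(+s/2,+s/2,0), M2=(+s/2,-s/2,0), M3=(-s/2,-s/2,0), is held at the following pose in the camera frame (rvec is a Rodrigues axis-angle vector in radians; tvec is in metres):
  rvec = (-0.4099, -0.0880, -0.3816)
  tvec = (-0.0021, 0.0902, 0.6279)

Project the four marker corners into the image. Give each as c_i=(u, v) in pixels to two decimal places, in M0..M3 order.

Intrinsics K: fx=642.0, fy=557.6, cx=312.2, cy=248.4
Marker side s = 0.188 m; corners in marker frame (Z=0):
  M0 = (-0.0940, +0.0940, 0)
  M1 = (+0.0940, +0.0940, 0)
  M2 = (+0.0940, -0.0940, 0)
  M3 = (-0.0940, -0.0940, 0)
rvec = (-0.4099, -0.0880, -0.3816), |rvec| = θ = 0.56690 rad = 32.481°
Rodrigues: sinθ=0.53702, 1−cosθ=0.15643; R = I + sinθ·[k]× + (1−cosθ)·[k]×²:
    [+0.92535 +0.37904 -0.00722]
    [-0.34393 +0.84734 +0.40464]
    [+0.15950 -0.37195 +0.91445]
t = (-0.0021, 0.0902, 0.6279) m
M0: Pc = R·M0+t = (-0.05345, +0.20218, +0.57794); u = 642.0·(-0.05345)/0.57794 + 312.2 = 252.8228, v = 557.6·(+0.20218)/0.57794 + 248.4 = 443.4621
M1: Pc = R·M1+t = (+0.12051, +0.13752, +0.60793); u = 642.0·(+0.12051)/0.60793 + 312.2 = 439.4670, v = 557.6·(+0.13752)/0.60793 + 248.4 = 374.5353
M2: Pc = R·M2+t = (+0.04925, -0.02178, +0.67786); u = 642.0·(+0.04925)/0.67786 + 312.2 = 358.8475, v = 557.6·(-0.02178)/0.67786 + 248.4 = 230.4848
M3: Pc = R·M3+t = (-0.12471, +0.04288, +0.64787); u = 642.0·(-0.12471)/0.64787 + 312.2 = 188.6170, v = 557.6·(+0.04288)/0.64787 + 248.4 = 285.3050

c0=(252.82, 443.46) c1=(439.47, 374.54) c2=(358.85, 230.48) c3=(188.62, 285.31)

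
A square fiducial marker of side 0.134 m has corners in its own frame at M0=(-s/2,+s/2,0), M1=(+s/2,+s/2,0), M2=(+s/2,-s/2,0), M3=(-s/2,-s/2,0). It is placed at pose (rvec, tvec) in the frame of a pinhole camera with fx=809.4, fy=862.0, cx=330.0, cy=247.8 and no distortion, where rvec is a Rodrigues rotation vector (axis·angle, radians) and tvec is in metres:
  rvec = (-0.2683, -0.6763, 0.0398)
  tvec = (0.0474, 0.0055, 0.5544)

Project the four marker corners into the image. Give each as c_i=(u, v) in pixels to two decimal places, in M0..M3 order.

c0=(327.53, 355.35) c1=(474.29, 364.68) c2=(457.22, 176.21) c3=(317.38, 138.32)

Intrinsics K: fx=809.4, fy=862.0, cx=330.0, cy=247.8
Marker side s = 0.134 m; corners in marker frame (Z=0):
  M0 = (-0.0670, +0.0670, 0)
  M1 = (+0.0670, +0.0670, 0)
  M2 = (+0.0670, -0.0670, 0)
  M3 = (-0.0670, -0.0670, 0)
rvec = (-0.2683, -0.6763, 0.0398), |rvec| = θ = 0.72866 rad = 41.749°
Rodrigues: sinθ=0.66587, 1−cosθ=0.25394; R = I + sinθ·[k]× + (1−cosθ)·[k]×²:
    [+0.78049 +0.05041 -0.62313]
    [+0.12315 +0.96481 +0.23231]
    [+0.61291 -0.25805 +0.74682]
t = (0.0474, 0.0055, 0.5544) m
M0: Pc = R·M0+t = (-0.00152, +0.06189, +0.49605); u = 809.4·(-0.00152)/0.49605 + 330.0 = 327.5272, v = 862.0·(+0.06189)/0.49605 + 247.8 = 355.3514
M1: Pc = R·M1+t = (+0.10307, +0.07839, +0.57818); u = 809.4·(+0.10307)/0.57818 + 330.0 = 474.2906, v = 862.0·(+0.07839)/0.57818 + 247.8 = 364.6770
M2: Pc = R·M2+t = (+0.09632, -0.05089, +0.61275); u = 809.4·(+0.09632)/0.61275 + 330.0 = 457.2250, v = 862.0·(-0.05089)/0.61275 + 247.8 = 176.2080
M3: Pc = R·M3+t = (-0.00827, -0.06739, +0.53062); u = 809.4·(-0.00827)/0.53062 + 330.0 = 317.3843, v = 862.0·(-0.06739)/0.53062 + 247.8 = 138.3187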